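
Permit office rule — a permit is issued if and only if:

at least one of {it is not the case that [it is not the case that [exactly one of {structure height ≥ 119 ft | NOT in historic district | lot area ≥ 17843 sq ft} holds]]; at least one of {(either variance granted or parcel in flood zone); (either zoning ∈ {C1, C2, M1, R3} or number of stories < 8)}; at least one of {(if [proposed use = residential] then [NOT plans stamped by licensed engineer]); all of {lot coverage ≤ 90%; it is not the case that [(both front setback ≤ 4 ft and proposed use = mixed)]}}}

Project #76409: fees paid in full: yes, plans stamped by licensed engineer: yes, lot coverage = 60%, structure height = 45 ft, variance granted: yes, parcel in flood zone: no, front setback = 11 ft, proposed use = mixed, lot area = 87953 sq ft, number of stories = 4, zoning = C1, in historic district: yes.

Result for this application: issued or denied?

Issued

Atomic conditions:
  structure height ≥ 119 ft: 45 ≥ 119 is false
  NOT in historic district: yes → false
  lot area ≥ 17843 sq ft: 87953 ≥ 17843 is true
  variance granted: yes → true
  parcel in flood zone: no → false
  zoning ∈ {C1, C2, M1, R3}: C1 is in the set → true
  number of stories < 8: 4 < 8 is true
  proposed use = residential: mixed == residential is false
  NOT plans stamped by licensed engineer: yes → false
  lot coverage ≤ 90%: 60 ≤ 90 is true
  front setback ≤ 4 ft: 11 ≤ 4 is false
  proposed use = mixed: mixed == mixed is true
Combine:
[1.1.1] exactly-one(false, false, true) = true
[1.1] NOT true = false
[1] NOT false = true
[2.1] true OR false = true
[2.2] true OR true = true
[2] true OR true = true
[3.1] false → false (antecedent false ⇒ implication holds) = true
[3.2.2.1] false AND true = false
[3.2.2] NOT false = true
[3.2] true AND true = true
[3] true OR true = true
[root] true OR true OR true = true
Overall: true → issued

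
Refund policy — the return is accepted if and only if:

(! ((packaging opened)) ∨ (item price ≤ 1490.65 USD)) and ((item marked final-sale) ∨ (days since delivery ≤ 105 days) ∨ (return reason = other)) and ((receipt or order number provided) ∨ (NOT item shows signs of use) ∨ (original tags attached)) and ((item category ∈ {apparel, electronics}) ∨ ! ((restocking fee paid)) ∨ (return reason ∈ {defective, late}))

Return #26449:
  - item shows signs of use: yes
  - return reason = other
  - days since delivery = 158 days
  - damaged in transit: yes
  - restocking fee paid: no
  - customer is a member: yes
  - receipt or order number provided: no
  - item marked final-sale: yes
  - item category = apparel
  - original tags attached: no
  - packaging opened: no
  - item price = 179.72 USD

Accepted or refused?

Atomic conditions:
  packaging opened: no → false
  item price ≤ 1490.65 USD: 179.72 ≤ 1490.65 is true
  item marked final-sale: yes → true
  days since delivery ≤ 105 days: 158 ≤ 105 is false
  return reason = other: other == other is true
  receipt or order number provided: no → false
  NOT item shows signs of use: yes → false
  original tags attached: no → false
  item category ∈ {apparel, electronics}: apparel is in the set → true
  restocking fee paid: no → false
  return reason ∈ {defective, late}: other is not in the set → false
Combine:
[1.1] NOT false = true
[1] true OR true = true
[2] true OR false OR true = true
[3] false OR false OR false = false
[4.2] NOT false = true
[4] true OR true OR false = true
[root] true AND true AND false AND true = false
Overall: false → refused

Refused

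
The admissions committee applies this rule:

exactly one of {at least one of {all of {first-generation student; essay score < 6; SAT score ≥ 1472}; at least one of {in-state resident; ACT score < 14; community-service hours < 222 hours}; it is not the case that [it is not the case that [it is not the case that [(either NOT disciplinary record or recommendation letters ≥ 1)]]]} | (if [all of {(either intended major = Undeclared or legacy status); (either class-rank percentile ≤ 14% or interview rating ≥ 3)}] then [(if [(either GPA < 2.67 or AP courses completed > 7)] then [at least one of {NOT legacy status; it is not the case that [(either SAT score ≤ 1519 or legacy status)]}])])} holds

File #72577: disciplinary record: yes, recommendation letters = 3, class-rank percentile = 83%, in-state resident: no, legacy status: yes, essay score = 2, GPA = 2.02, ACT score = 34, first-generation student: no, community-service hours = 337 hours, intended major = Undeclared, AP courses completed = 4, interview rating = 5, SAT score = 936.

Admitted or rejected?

Atomic conditions:
  first-generation student: no → false
  essay score < 6: 2 < 6 is true
  SAT score ≥ 1472: 936 ≥ 1472 is false
  in-state resident: no → false
  ACT score < 14: 34 < 14 is false
  community-service hours < 222 hours: 337 < 222 is false
  NOT disciplinary record: yes → false
  recommendation letters ≥ 1: 3 ≥ 1 is true
  intended major = Undeclared: Undeclared == Undeclared is true
  legacy status: yes → true
  class-rank percentile ≤ 14%: 83 ≤ 14 is false
  interview rating ≥ 3: 5 ≥ 3 is true
  GPA < 2.67: 2.02 < 2.67 is true
  AP courses completed > 7: 4 > 7 is false
  NOT legacy status: yes → false
  SAT score ≤ 1519: 936 ≤ 1519 is true
Combine:
[1.1] false AND true AND false = false
[1.2] false OR false OR false = false
[1.3.1.1.1] false OR true = true
[1.3.1.1] NOT true = false
[1.3.1] NOT false = true
[1.3] NOT true = false
[1] false OR false OR false = false
[2.1.1] true OR true = true
[2.1.2] false OR true = true
[2.1] true AND true = true
[2.2.1] true OR false = true
[2.2.2.2.1] true OR true = true
[2.2.2.2] NOT true = false
[2.2.2] false OR false = false
[2.2] true → false = false
[2] true → false = false
[root] exactly-one(false, false) = false
Overall: false → rejected

Rejected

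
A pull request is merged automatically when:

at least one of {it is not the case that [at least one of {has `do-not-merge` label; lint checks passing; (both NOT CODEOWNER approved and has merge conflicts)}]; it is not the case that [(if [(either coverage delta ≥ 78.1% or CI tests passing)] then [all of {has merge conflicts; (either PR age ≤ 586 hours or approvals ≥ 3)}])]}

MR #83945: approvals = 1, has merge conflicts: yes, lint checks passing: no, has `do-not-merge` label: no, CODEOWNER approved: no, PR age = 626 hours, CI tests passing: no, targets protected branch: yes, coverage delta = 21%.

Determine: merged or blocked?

Blocked

Atomic conditions:
  has `do-not-merge` label: no → false
  lint checks passing: no → false
  NOT CODEOWNER approved: no → true
  has merge conflicts: yes → true
  coverage delta ≥ 78.1%: 21 ≥ 78.1 is false
  CI tests passing: no → false
  PR age ≤ 586 hours: 626 ≤ 586 is false
  approvals ≥ 3: 1 ≥ 3 is false
Combine:
[1.1.3] true AND true = true
[1.1] false OR false OR true = true
[1] NOT true = false
[2.1.1] false OR false = false
[2.1.2.2] false OR false = false
[2.1.2] true AND false = false
[2.1] false → false (antecedent false ⇒ implication holds) = true
[2] NOT true = false
[root] false OR false = false
Overall: false → blocked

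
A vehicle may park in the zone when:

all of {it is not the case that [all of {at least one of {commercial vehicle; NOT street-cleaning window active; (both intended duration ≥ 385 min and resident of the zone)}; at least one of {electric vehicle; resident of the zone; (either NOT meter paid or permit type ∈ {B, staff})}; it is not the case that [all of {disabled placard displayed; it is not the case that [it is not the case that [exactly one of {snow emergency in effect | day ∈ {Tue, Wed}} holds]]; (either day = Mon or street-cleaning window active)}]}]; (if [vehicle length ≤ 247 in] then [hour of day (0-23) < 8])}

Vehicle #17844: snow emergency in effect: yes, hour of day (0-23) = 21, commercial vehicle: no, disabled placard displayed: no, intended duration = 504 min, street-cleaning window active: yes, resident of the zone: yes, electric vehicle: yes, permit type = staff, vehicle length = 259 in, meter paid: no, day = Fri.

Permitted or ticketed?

Ticketed

Atomic conditions:
  commercial vehicle: no → false
  NOT street-cleaning window active: yes → false
  intended duration ≥ 385 min: 504 ≥ 385 is true
  resident of the zone: yes → true
  electric vehicle: yes → true
  NOT meter paid: no → true
  permit type ∈ {B, staff}: staff is in the set → true
  disabled placard displayed: no → false
  snow emergency in effect: yes → true
  day ∈ {Tue, Wed}: Fri is not in the set → false
  day = Mon: Fri == Mon is false
  street-cleaning window active: yes → true
  vehicle length ≤ 247 in: 259 ≤ 247 is false
  hour of day (0-23) < 8: 21 < 8 is false
Combine:
[1.1.1.3] true AND true = true
[1.1.1] false OR false OR true = true
[1.1.2.3] true OR true = true
[1.1.2] true OR true OR true = true
[1.1.3.1.2.1.1] exactly-one(true, false) = true
[1.1.3.1.2.1] NOT true = false
[1.1.3.1.2] NOT false = true
[1.1.3.1.3] false OR true = true
[1.1.3.1] false AND true AND true = false
[1.1.3] NOT false = true
[1.1] true AND true AND true = true
[1] NOT true = false
[2] false → false (antecedent false ⇒ implication holds) = true
[root] false AND true = false
Overall: false → ticketed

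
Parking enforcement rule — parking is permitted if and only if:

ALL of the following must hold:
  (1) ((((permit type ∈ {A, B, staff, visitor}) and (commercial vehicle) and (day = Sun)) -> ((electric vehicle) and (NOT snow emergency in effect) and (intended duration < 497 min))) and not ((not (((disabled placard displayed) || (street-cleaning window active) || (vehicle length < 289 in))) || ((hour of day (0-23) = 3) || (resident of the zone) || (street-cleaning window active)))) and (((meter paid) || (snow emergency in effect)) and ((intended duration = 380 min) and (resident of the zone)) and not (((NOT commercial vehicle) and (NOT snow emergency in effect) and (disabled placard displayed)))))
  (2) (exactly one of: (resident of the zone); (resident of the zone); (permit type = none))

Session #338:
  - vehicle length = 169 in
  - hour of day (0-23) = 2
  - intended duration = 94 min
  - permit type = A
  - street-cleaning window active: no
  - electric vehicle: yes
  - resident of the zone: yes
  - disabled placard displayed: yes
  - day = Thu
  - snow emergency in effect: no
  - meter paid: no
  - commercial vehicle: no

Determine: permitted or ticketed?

Atomic conditions:
  permit type ∈ {A, B, staff, visitor}: A is in the set → true
  commercial vehicle: no → false
  day = Sun: Thu == Sun is false
  electric vehicle: yes → true
  NOT snow emergency in effect: no → true
  intended duration < 497 min: 94 < 497 is true
  disabled placard displayed: yes → true
  street-cleaning window active: no → false
  vehicle length < 289 in: 169 < 289 is true
  hour of day (0-23) = 3: 2 == 3 is false
  resident of the zone: yes → true
  meter paid: no → false
  snow emergency in effect: no → false
  intended duration = 380 min: 94 == 380 is false
  NOT commercial vehicle: no → true
  permit type = none: A == none is false
Combine:
[1.1.1] true AND false AND false = false
[1.1.2] true AND true AND true = true
[1.1] false → true (antecedent false ⇒ implication holds) = true
[1.2.1.1.1] true OR false OR true = true
[1.2.1.1] NOT true = false
[1.2.1.2] false OR true OR false = true
[1.2.1] false OR true = true
[1.2] NOT true = false
[1.3.1] false OR false = false
[1.3.2] false AND true = false
[1.3.3.1] true AND true AND true = true
[1.3.3] NOT true = false
[1.3] false AND false AND false = false
[1] true AND false AND false = false
[2] exactly-one(true, true, false) = false
[root] false AND false = false
Overall: false → ticketed

Ticketed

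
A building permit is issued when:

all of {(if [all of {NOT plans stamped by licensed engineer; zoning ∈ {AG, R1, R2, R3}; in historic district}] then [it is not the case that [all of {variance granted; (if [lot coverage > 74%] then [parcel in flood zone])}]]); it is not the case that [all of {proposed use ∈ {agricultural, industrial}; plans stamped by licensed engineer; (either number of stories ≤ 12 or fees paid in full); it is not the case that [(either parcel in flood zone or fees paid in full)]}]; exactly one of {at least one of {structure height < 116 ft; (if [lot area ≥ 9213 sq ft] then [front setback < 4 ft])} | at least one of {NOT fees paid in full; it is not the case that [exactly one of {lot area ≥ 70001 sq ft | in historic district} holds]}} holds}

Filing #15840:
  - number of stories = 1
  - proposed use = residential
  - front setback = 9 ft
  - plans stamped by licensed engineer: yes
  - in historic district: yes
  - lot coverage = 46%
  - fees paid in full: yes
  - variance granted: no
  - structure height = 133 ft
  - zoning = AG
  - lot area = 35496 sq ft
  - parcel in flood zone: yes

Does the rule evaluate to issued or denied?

Atomic conditions:
  NOT plans stamped by licensed engineer: yes → false
  zoning ∈ {AG, R1, R2, R3}: AG is in the set → true
  in historic district: yes → true
  variance granted: no → false
  lot coverage > 74%: 46 > 74 is false
  parcel in flood zone: yes → true
  proposed use ∈ {agricultural, industrial}: residential is not in the set → false
  plans stamped by licensed engineer: yes → true
  number of stories ≤ 12: 1 ≤ 12 is true
  fees paid in full: yes → true
  structure height < 116 ft: 133 < 116 is false
  lot area ≥ 9213 sq ft: 35496 ≥ 9213 is true
  front setback < 4 ft: 9 < 4 is false
  NOT fees paid in full: yes → false
  lot area ≥ 70001 sq ft: 35496 ≥ 70001 is false
Combine:
[1.1] false AND true AND true = false
[1.2.1.2] false → true (antecedent false ⇒ implication holds) = true
[1.2.1] false AND true = false
[1.2] NOT false = true
[1] false → true (antecedent false ⇒ implication holds) = true
[2.1.3] true OR true = true
[2.1.4.1] true OR true = true
[2.1.4] NOT true = false
[2.1] false AND true AND true AND false = false
[2] NOT false = true
[3.1.2] true → false = false
[3.1] false OR false = false
[3.2.2.1] exactly-one(false, true) = true
[3.2.2] NOT true = false
[3.2] false OR false = false
[3] exactly-one(false, false) = false
[root] true AND true AND false = false
Overall: false → denied

Denied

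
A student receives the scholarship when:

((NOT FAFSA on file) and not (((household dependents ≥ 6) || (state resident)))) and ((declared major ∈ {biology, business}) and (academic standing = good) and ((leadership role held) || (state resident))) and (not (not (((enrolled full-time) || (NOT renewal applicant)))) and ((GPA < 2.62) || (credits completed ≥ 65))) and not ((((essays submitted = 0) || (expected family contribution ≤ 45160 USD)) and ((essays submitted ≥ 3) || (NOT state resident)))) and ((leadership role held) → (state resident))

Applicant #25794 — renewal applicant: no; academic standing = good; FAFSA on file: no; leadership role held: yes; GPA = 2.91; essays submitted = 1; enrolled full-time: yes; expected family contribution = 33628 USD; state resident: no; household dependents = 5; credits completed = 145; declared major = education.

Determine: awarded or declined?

Declined

Atomic conditions:
  NOT FAFSA on file: no → true
  household dependents ≥ 6: 5 ≥ 6 is false
  state resident: no → false
  declared major ∈ {biology, business}: education is not in the set → false
  academic standing = good: good == good is true
  leadership role held: yes → true
  enrolled full-time: yes → true
  NOT renewal applicant: no → true
  GPA < 2.62: 2.91 < 2.62 is false
  credits completed ≥ 65: 145 ≥ 65 is true
  essays submitted = 0: 1 == 0 is false
  expected family contribution ≤ 45160 USD: 33628 ≤ 45160 is true
  essays submitted ≥ 3: 1 ≥ 3 is false
  NOT state resident: no → true
Combine:
[1.2.1] false OR false = false
[1.2] NOT false = true
[1] true AND true = true
[2.3] true OR false = true
[2] false AND true AND true = false
[3.1.1.1] true OR true = true
[3.1.1] NOT true = false
[3.1] NOT false = true
[3.2] false OR true = true
[3] true AND true = true
[4.1.1] false OR true = true
[4.1.2] false OR true = true
[4.1] true AND true = true
[4] NOT true = false
[5] true → false = false
[root] true AND false AND true AND false AND false = false
Overall: false → declined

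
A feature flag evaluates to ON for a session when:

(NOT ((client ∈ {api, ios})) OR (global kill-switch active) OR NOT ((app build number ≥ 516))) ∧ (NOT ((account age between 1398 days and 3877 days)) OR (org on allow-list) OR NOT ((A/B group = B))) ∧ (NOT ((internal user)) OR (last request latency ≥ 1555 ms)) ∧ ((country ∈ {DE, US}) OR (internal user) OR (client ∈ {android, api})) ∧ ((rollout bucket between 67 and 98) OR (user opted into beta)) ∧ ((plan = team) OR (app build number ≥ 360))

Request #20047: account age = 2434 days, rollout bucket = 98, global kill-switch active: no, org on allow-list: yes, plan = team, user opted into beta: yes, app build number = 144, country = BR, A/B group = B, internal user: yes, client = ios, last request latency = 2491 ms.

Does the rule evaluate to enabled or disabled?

Atomic conditions:
  client ∈ {api, ios}: ios is in the set → true
  global kill-switch active: no → false
  app build number ≥ 516: 144 ≥ 516 is false
  account age between 1398 days and 3877 days: 2434 in [1398, 3877] is true
  org on allow-list: yes → true
  A/B group = B: B == B is true
  internal user: yes → true
  last request latency ≥ 1555 ms: 2491 ≥ 1555 is true
  country ∈ {DE, US}: BR is not in the set → false
  client ∈ {android, api}: ios is not in the set → false
  rollout bucket between 67 and 98: 98 in [67, 98] is true
  user opted into beta: yes → true
  plan = team: team == team is true
  app build number ≥ 360: 144 ≥ 360 is false
Combine:
[1.1] NOT true = false
[1.3] NOT false = true
[1] false OR false OR true = true
[2.1] NOT true = false
[2.3] NOT true = false
[2] false OR true OR false = true
[3.1] NOT true = false
[3] false OR true = true
[4] false OR true OR false = true
[5] true OR true = true
[6] true OR false = true
[root] true AND true AND true AND true AND true AND true = true
Overall: true → enabled

Enabled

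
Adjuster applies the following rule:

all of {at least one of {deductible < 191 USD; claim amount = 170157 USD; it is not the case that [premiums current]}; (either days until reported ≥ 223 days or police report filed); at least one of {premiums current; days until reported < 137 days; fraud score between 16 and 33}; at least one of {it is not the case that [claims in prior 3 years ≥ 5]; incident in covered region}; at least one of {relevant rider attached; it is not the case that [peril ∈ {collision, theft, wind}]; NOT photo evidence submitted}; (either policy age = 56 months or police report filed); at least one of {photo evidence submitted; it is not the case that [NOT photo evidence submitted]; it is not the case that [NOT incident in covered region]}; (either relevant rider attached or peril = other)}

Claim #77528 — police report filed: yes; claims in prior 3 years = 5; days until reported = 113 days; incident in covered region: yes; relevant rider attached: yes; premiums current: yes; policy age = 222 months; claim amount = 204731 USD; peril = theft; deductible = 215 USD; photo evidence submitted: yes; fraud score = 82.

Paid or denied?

Atomic conditions:
  deductible < 191 USD: 215 < 191 is false
  claim amount = 170157 USD: 204731 == 170157 is false
  premiums current: yes → true
  days until reported ≥ 223 days: 113 ≥ 223 is false
  police report filed: yes → true
  days until reported < 137 days: 113 < 137 is true
  fraud score between 16 and 33: 82 in [16, 33] is false
  claims in prior 3 years ≥ 5: 5 ≥ 5 is true
  incident in covered region: yes → true
  relevant rider attached: yes → true
  peril ∈ {collision, theft, wind}: theft is in the set → true
  NOT photo evidence submitted: yes → false
  policy age = 56 months: 222 == 56 is false
  photo evidence submitted: yes → true
  NOT incident in covered region: yes → false
  peril = other: theft == other is false
Combine:
[1.3] NOT true = false
[1] false OR false OR false = false
[2] false OR true = true
[3] true OR true OR false = true
[4.1] NOT true = false
[4] false OR true = true
[5.2] NOT true = false
[5] true OR false OR false = true
[6] false OR true = true
[7.2] NOT false = true
[7.3] NOT false = true
[7] true OR true OR true = true
[8] true OR false = true
[root] false AND true AND true AND true AND true AND true AND true AND true = false
Overall: false → denied

Denied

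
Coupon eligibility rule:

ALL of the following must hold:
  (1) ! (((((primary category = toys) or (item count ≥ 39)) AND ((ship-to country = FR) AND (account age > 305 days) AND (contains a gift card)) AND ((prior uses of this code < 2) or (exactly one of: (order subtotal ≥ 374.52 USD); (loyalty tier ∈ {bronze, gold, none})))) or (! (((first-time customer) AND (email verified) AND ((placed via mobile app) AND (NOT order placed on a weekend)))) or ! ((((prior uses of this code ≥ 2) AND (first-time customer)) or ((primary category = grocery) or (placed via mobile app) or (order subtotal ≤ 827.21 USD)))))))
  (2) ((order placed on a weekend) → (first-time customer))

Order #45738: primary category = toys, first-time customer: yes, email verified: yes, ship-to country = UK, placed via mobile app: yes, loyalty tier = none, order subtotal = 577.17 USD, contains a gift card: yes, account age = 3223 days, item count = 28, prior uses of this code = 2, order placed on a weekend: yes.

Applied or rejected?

Rejected

Atomic conditions:
  primary category = toys: toys == toys is true
  item count ≥ 39: 28 ≥ 39 is false
  ship-to country = FR: UK == FR is false
  account age > 305 days: 3223 > 305 is true
  contains a gift card: yes → true
  prior uses of this code < 2: 2 < 2 is false
  order subtotal ≥ 374.52 USD: 577.17 ≥ 374.52 is true
  loyalty tier ∈ {bronze, gold, none}: none is in the set → true
  first-time customer: yes → true
  email verified: yes → true
  placed via mobile app: yes → true
  NOT order placed on a weekend: yes → false
  prior uses of this code ≥ 2: 2 ≥ 2 is true
  primary category = grocery: toys == grocery is false
  order subtotal ≤ 827.21 USD: 577.17 ≤ 827.21 is true
  order placed on a weekend: yes → true
Combine:
[1.1.1.1] true OR false = true
[1.1.1.2] false AND true AND true = false
[1.1.1.3.2] exactly-one(true, true) = false
[1.1.1.3] false OR false = false
[1.1.1] true AND false AND false = false
[1.1.2.1.1.3] true AND false = false
[1.1.2.1.1] true AND true AND false = false
[1.1.2.1] NOT false = true
[1.1.2.2.1.1] true AND true = true
[1.1.2.2.1.2] false OR true OR true = true
[1.1.2.2.1] true OR true = true
[1.1.2.2] NOT true = false
[1.1.2] true OR false = true
[1.1] false OR true = true
[1] NOT true = false
[2] true → true = true
[root] false AND true = false
Overall: false → rejected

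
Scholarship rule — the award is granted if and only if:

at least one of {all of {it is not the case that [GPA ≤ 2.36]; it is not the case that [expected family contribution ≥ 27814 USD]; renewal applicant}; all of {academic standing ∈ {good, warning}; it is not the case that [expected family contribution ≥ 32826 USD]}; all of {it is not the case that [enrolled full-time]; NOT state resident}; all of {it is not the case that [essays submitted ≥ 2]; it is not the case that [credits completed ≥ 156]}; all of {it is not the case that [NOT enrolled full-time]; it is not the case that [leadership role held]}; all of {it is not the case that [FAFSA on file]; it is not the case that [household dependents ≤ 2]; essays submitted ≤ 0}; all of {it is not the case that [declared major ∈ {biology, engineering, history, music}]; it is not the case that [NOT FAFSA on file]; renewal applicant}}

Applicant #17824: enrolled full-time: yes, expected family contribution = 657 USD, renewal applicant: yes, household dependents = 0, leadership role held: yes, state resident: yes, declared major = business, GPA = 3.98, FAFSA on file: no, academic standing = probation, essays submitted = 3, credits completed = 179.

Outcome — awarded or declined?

Atomic conditions:
  GPA ≤ 2.36: 3.98 ≤ 2.36 is false
  expected family contribution ≥ 27814 USD: 657 ≥ 27814 is false
  renewal applicant: yes → true
  academic standing ∈ {good, warning}: probation is not in the set → false
  expected family contribution ≥ 32826 USD: 657 ≥ 32826 is false
  enrolled full-time: yes → true
  NOT state resident: yes → false
  essays submitted ≥ 2: 3 ≥ 2 is true
  credits completed ≥ 156: 179 ≥ 156 is true
  NOT enrolled full-time: yes → false
  leadership role held: yes → true
  FAFSA on file: no → false
  household dependents ≤ 2: 0 ≤ 2 is true
  essays submitted ≤ 0: 3 ≤ 0 is false
  declared major ∈ {biology, engineering, history, music}: business is not in the set → false
  NOT FAFSA on file: no → true
Combine:
[1.1] NOT false = true
[1.2] NOT false = true
[1] true AND true AND true = true
[2.2] NOT false = true
[2] false AND true = false
[3.1] NOT true = false
[3] false AND false = false
[4.1] NOT true = false
[4.2] NOT true = false
[4] false AND false = false
[5.1] NOT false = true
[5.2] NOT true = false
[5] true AND false = false
[6.1] NOT false = true
[6.2] NOT true = false
[6] true AND false AND false = false
[7.1] NOT false = true
[7.2] NOT true = false
[7] true AND false AND true = false
[root] true OR false OR false OR false OR false OR false OR false = true
Overall: true → awarded

Awarded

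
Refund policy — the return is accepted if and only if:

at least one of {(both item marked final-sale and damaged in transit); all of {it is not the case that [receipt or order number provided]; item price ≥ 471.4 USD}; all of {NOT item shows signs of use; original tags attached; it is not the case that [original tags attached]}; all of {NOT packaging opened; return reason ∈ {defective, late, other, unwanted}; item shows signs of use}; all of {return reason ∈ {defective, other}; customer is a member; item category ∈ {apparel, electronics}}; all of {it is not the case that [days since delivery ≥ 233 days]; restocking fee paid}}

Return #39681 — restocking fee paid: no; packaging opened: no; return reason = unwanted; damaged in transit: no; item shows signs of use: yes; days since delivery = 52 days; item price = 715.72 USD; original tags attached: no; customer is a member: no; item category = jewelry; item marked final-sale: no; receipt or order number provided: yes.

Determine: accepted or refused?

Accepted

Atomic conditions:
  item marked final-sale: no → false
  damaged in transit: no → false
  receipt or order number provided: yes → true
  item price ≥ 471.4 USD: 715.72 ≥ 471.4 is true
  NOT item shows signs of use: yes → false
  original tags attached: no → false
  NOT packaging opened: no → true
  return reason ∈ {defective, late, other, unwanted}: unwanted is in the set → true
  item shows signs of use: yes → true
  return reason ∈ {defective, other}: unwanted is not in the set → false
  customer is a member: no → false
  item category ∈ {apparel, electronics}: jewelry is not in the set → false
  days since delivery ≥ 233 days: 52 ≥ 233 is false
  restocking fee paid: no → false
Combine:
[1] false AND false = false
[2.1] NOT true = false
[2] false AND true = false
[3.3] NOT false = true
[3] false AND false AND true = false
[4] true AND true AND true = true
[5] false AND false AND false = false
[6.1] NOT false = true
[6] true AND false = false
[root] false OR false OR false OR true OR false OR false = true
Overall: true → accepted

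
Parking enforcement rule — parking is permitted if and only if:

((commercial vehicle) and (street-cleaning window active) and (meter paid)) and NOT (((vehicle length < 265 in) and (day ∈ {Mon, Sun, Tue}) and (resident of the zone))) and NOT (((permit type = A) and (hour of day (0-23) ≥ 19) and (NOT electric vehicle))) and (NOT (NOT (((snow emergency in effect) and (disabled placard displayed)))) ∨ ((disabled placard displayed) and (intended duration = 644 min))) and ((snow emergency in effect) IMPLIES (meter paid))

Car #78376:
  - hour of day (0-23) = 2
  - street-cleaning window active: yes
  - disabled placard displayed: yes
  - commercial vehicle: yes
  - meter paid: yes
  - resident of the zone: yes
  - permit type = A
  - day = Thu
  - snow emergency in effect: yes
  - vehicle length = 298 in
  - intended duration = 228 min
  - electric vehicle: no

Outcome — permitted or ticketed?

Permitted

Atomic conditions:
  commercial vehicle: yes → true
  street-cleaning window active: yes → true
  meter paid: yes → true
  vehicle length < 265 in: 298 < 265 is false
  day ∈ {Mon, Sun, Tue}: Thu is not in the set → false
  resident of the zone: yes → true
  permit type = A: A == A is true
  hour of day (0-23) ≥ 19: 2 ≥ 19 is false
  NOT electric vehicle: no → true
  snow emergency in effect: yes → true
  disabled placard displayed: yes → true
  intended duration = 644 min: 228 == 644 is false
Combine:
[1] true AND true AND true = true
[2.1] false AND false AND true = false
[2] NOT false = true
[3.1] true AND false AND true = false
[3] NOT false = true
[4.1.1.1] true AND true = true
[4.1.1] NOT true = false
[4.1] NOT false = true
[4.2] true AND false = false
[4] true OR false = true
[5] true → true = true
[root] true AND true AND true AND true AND true = true
Overall: true → permitted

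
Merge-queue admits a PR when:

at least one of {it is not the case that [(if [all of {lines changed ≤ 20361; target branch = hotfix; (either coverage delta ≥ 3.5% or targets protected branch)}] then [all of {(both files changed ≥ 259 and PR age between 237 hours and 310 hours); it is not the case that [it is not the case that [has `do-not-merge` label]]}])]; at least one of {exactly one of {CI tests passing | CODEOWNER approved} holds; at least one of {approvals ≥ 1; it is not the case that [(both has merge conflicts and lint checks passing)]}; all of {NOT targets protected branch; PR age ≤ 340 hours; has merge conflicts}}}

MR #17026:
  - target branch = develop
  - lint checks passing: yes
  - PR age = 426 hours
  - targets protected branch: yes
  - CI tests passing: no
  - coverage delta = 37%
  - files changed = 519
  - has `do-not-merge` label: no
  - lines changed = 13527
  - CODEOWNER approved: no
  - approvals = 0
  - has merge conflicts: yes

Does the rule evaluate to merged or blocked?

Atomic conditions:
  lines changed ≤ 20361: 13527 ≤ 20361 is true
  target branch = hotfix: develop == hotfix is false
  coverage delta ≥ 3.5%: 37 ≥ 3.5 is true
  targets protected branch: yes → true
  files changed ≥ 259: 519 ≥ 259 is true
  PR age between 237 hours and 310 hours: 426 in [237, 310] is false
  has `do-not-merge` label: no → false
  CI tests passing: no → false
  CODEOWNER approved: no → false
  approvals ≥ 1: 0 ≥ 1 is false
  has merge conflicts: yes → true
  lint checks passing: yes → true
  NOT targets protected branch: yes → false
  PR age ≤ 340 hours: 426 ≤ 340 is false
Combine:
[1.1.1.3] true OR true = true
[1.1.1] true AND false AND true = false
[1.1.2.1] true AND false = false
[1.1.2.2.1] NOT false = true
[1.1.2.2] NOT true = false
[1.1.2] false AND false = false
[1.1] false → false (antecedent false ⇒ implication holds) = true
[1] NOT true = false
[2.1] exactly-one(false, false) = false
[2.2.2.1] true AND true = true
[2.2.2] NOT true = false
[2.2] false OR false = false
[2.3] false AND false AND true = false
[2] false OR false OR false = false
[root] false OR false = false
Overall: false → blocked

Blocked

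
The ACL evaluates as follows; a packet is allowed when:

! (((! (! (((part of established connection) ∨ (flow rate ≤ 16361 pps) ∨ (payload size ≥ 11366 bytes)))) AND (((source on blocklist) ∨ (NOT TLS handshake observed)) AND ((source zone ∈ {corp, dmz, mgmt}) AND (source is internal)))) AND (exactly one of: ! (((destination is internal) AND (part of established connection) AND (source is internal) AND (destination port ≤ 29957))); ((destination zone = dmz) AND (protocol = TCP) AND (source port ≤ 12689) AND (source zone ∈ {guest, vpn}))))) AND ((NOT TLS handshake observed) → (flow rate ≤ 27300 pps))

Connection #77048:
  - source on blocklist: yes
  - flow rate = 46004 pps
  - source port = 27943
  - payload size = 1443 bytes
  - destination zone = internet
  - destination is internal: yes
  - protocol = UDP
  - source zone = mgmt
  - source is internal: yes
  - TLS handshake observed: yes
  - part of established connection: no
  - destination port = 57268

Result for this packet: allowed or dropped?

Allowed

Atomic conditions:
  part of established connection: no → false
  flow rate ≤ 16361 pps: 46004 ≤ 16361 is false
  payload size ≥ 11366 bytes: 1443 ≥ 11366 is false
  source on blocklist: yes → true
  NOT TLS handshake observed: yes → false
  source zone ∈ {corp, dmz, mgmt}: mgmt is in the set → true
  source is internal: yes → true
  destination is internal: yes → true
  destination port ≤ 29957: 57268 ≤ 29957 is false
  destination zone = dmz: internet == dmz is false
  protocol = TCP: UDP == TCP is false
  source port ≤ 12689: 27943 ≤ 12689 is false
  source zone ∈ {guest, vpn}: mgmt is not in the set → false
  flow rate ≤ 27300 pps: 46004 ≤ 27300 is false
Combine:
[1.1.1.1.1.1] false OR false OR false = false
[1.1.1.1.1] NOT false = true
[1.1.1.1] NOT true = false
[1.1.1.2.1] true OR false = true
[1.1.1.2.2] true AND true = true
[1.1.1.2] true AND true = true
[1.1.1] false AND true = false
[1.1.2.1.1] true AND false AND true AND false = false
[1.1.2.1] NOT false = true
[1.1.2.2] false AND false AND false AND false = false
[1.1.2] exactly-one(true, false) = true
[1.1] false AND true = false
[1] NOT false = true
[2] false → false (antecedent false ⇒ implication holds) = true
[root] true AND true = true
Overall: true → allowed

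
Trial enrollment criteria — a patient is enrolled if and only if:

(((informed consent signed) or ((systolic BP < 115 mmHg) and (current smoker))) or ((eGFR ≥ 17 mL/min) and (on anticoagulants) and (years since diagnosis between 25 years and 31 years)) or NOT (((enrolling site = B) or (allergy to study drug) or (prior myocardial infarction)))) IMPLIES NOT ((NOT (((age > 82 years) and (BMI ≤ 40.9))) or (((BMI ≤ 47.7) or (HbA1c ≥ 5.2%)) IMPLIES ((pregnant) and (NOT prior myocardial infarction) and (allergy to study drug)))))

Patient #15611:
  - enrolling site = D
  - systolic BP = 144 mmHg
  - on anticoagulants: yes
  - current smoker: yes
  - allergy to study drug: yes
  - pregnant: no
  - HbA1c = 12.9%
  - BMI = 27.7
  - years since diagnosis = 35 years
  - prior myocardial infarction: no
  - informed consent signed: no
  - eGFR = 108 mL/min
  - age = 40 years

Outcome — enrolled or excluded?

Enrolled

Atomic conditions:
  informed consent signed: no → false
  systolic BP < 115 mmHg: 144 < 115 is false
  current smoker: yes → true
  eGFR ≥ 17 mL/min: 108 ≥ 17 is true
  on anticoagulants: yes → true
  years since diagnosis between 25 years and 31 years: 35 in [25, 31] is false
  enrolling site = B: D == B is false
  allergy to study drug: yes → true
  prior myocardial infarction: no → false
  age > 82 years: 40 > 82 is false
  BMI ≤ 40.9: 27.7 ≤ 40.9 is true
  BMI ≤ 47.7: 27.7 ≤ 47.7 is true
  HbA1c ≥ 5.2%: 12.9 ≥ 5.2 is true
  pregnant: no → false
  NOT prior myocardial infarction: no → true
Combine:
[1.1.2] false AND true = false
[1.1] false OR false = false
[1.2] true AND true AND false = false
[1.3.1] false OR true OR false = true
[1.3] NOT true = false
[1] false OR false OR false = false
[2.1.1.1] false AND true = false
[2.1.1] NOT false = true
[2.1.2.1] true OR true = true
[2.1.2.2] false AND true AND true = false
[2.1.2] true → false = false
[2.1] true OR false = true
[2] NOT true = false
[root] false → false (antecedent false ⇒ implication holds) = true
Overall: true → enrolled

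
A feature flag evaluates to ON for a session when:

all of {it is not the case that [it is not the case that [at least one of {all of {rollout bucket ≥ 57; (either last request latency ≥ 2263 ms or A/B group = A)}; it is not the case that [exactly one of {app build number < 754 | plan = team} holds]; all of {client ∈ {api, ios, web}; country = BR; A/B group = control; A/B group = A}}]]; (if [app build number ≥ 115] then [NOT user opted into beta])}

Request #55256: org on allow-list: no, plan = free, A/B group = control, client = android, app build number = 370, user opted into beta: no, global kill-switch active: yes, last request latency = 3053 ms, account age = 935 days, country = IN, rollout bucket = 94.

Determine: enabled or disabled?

Enabled

Atomic conditions:
  rollout bucket ≥ 57: 94 ≥ 57 is true
  last request latency ≥ 2263 ms: 3053 ≥ 2263 is true
  A/B group = A: control == A is false
  app build number < 754: 370 < 754 is true
  plan = team: free == team is false
  client ∈ {api, ios, web}: android is not in the set → false
  country = BR: IN == BR is false
  A/B group = control: control == control is true
  app build number ≥ 115: 370 ≥ 115 is true
  NOT user opted into beta: no → true
Combine:
[1.1.1.1.2] true OR false = true
[1.1.1.1] true AND true = true
[1.1.1.2.1] exactly-one(true, false) = true
[1.1.1.2] NOT true = false
[1.1.1.3] false AND false AND true AND false = false
[1.1.1] true OR false OR false = true
[1.1] NOT true = false
[1] NOT false = true
[2] true → true = true
[root] true AND true = true
Overall: true → enabled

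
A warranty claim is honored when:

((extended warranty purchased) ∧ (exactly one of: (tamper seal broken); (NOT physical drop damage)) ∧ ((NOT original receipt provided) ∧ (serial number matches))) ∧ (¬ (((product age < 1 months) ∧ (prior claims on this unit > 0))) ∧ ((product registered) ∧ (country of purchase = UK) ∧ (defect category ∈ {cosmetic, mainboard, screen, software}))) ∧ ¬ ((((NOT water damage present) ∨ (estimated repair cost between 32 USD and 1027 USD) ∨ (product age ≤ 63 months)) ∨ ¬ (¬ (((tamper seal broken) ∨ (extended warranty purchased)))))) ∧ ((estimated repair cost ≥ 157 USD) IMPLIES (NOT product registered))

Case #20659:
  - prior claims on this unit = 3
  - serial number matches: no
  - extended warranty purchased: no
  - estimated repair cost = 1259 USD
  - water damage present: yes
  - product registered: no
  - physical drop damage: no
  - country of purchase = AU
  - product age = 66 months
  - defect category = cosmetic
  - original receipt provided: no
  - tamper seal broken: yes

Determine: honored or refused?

Refused

Atomic conditions:
  extended warranty purchased: no → false
  tamper seal broken: yes → true
  NOT physical drop damage: no → true
  NOT original receipt provided: no → true
  serial number matches: no → false
  product age < 1 months: 66 < 1 is false
  prior claims on this unit > 0: 3 > 0 is true
  product registered: no → false
  country of purchase = UK: AU == UK is false
  defect category ∈ {cosmetic, mainboard, screen, software}: cosmetic is in the set → true
  NOT water damage present: yes → false
  estimated repair cost between 32 USD and 1027 USD: 1259 in [32, 1027] is false
  product age ≤ 63 months: 66 ≤ 63 is false
  estimated repair cost ≥ 157 USD: 1259 ≥ 157 is true
  NOT product registered: no → true
Combine:
[1.2] exactly-one(true, true) = false
[1.3] true AND false = false
[1] false AND false AND false = false
[2.1.1] false AND true = false
[2.1] NOT false = true
[2.2] false AND false AND true = false
[2] true AND false = false
[3.1.1] false OR false OR false = false
[3.1.2.1.1] true OR false = true
[3.1.2.1] NOT true = false
[3.1.2] NOT false = true
[3.1] false OR true = true
[3] NOT true = false
[4] true → true = true
[root] false AND false AND false AND true = false
Overall: false → refused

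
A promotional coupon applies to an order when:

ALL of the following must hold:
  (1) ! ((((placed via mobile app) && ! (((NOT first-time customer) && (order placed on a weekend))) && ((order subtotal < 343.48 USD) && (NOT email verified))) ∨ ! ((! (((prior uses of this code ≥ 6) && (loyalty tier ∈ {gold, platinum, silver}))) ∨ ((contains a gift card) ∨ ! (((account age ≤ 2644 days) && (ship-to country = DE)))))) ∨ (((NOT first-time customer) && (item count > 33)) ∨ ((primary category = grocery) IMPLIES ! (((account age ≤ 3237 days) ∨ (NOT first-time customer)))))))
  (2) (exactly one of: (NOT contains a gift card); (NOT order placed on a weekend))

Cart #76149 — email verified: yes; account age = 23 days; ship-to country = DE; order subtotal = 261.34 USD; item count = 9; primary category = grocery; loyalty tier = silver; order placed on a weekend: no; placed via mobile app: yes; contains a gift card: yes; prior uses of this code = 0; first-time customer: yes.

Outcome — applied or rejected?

Atomic conditions:
  placed via mobile app: yes → true
  NOT first-time customer: yes → false
  order placed on a weekend: no → false
  order subtotal < 343.48 USD: 261.34 < 343.48 is true
  NOT email verified: yes → false
  prior uses of this code ≥ 6: 0 ≥ 6 is false
  loyalty tier ∈ {gold, platinum, silver}: silver is in the set → true
  contains a gift card: yes → true
  account age ≤ 2644 days: 23 ≤ 2644 is true
  ship-to country = DE: DE == DE is true
  item count > 33: 9 > 33 is false
  primary category = grocery: grocery == grocery is true
  account age ≤ 3237 days: 23 ≤ 3237 is true
  NOT contains a gift card: yes → false
  NOT order placed on a weekend: no → true
Combine:
[1.1.1.2.1] false AND false = false
[1.1.1.2] NOT false = true
[1.1.1.3] true AND false = false
[1.1.1] true AND true AND false = false
[1.1.2.1.1.1] false AND true = false
[1.1.2.1.1] NOT false = true
[1.1.2.1.2.2.1] true AND true = true
[1.1.2.1.2.2] NOT true = false
[1.1.2.1.2] true OR false = true
[1.1.2.1] true OR true = true
[1.1.2] NOT true = false
[1.1.3.1] false AND false = false
[1.1.3.2.2.1] true OR false = true
[1.1.3.2.2] NOT true = false
[1.1.3.2] true → false = false
[1.1.3] false OR false = false
[1.1] false OR false OR false = false
[1] NOT false = true
[2] exactly-one(false, true) = true
[root] true AND true = true
Overall: true → applied

Applied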